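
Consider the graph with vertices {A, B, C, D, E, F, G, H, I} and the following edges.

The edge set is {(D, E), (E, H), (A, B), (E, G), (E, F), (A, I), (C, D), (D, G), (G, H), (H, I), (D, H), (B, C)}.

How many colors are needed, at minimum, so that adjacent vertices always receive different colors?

4

D, E, G, H form a clique, so at least 4 colors are needed.
4 colors suffice: color 1 → {B, D, F, I}; color 2 → {A, C, E}; color 3 → {H}; color 4 → {G}. No two adjacent vertices share a color.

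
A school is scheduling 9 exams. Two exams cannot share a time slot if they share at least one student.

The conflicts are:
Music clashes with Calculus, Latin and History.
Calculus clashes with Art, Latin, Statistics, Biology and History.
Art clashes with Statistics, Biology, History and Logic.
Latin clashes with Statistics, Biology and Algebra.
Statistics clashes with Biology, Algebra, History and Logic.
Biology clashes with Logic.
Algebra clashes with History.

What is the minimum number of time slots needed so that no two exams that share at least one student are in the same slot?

4

Calculus, Art, Statistics, History are mutually in conflict, so at least 4 time slots are needed.
4 time slots suffice: time slot 1 → {Music, Statistics}; time slot 2 → {Calculus, Algebra, Logic}; time slot 3 → {Biology, History}; time slot 4 → {Art, Latin}. Every pair that conflicts lands in different time slots.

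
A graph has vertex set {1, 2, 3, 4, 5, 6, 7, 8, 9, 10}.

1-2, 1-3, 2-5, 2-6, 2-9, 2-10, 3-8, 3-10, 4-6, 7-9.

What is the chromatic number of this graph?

2

2 and 5 are adjacent, so at least 2 colors are needed.
2 colors suffice: color a → {2, 3, 4, 7}; color b → {1, 5, 6, 8, 9, 10}. Each edge has distinct colors on its endpoints.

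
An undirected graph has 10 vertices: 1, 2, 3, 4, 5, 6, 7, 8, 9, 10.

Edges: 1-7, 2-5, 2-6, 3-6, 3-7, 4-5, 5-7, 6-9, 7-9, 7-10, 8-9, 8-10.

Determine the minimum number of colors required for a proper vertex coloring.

The cycle 2-6-9-7-5-2 has odd length 5, so it cannot be 2-colored; at least 3 colors are needed.
3 colors suffice: 1=b, 2=c, 3=b, 4=a, 5=b, 6=a, 7=a, 8=a, 9=b, 10=b. No two adjacent vertices share a color.

3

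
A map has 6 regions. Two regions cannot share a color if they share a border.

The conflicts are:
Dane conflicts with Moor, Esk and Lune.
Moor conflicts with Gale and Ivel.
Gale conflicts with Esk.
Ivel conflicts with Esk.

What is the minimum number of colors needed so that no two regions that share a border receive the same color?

Moor and Gale conflict, so at least 2 colors are needed.
2 colors suffice: color 1 → {Moor, Esk, Lune}; color 2 → {Dane, Gale, Ivel}. Every pair that conflicts lands in different colors.

2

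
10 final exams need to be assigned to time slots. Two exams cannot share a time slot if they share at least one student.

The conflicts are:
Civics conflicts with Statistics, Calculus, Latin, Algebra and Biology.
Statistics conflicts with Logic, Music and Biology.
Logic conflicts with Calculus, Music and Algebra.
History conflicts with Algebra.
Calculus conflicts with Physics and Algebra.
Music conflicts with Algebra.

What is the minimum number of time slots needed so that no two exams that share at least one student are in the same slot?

3

Civics, Statistics, Biology all conflict with each other, so at least 3 time slots are needed.
3 time slots suffice: time slot 1 → {Statistics, Latin, Physics, Algebra}; time slot 2 → {Civics, Logic, History}; time slot 3 → {Calculus, Music, Biology}. Each listed conflict is separated.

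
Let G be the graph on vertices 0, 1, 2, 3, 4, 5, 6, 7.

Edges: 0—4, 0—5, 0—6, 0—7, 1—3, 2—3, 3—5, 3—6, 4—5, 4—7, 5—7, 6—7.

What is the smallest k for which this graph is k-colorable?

4

0, 4, 5, 7 are mutually adjacent (a clique of size 4), so at least 4 colors are needed.
One proper 4-coloring: 0=red, 1=blue, 2=blue, 3=red, 4=yellow, 5=green, 6=green, 7=blue. Each edge has distinct colors on its endpoints.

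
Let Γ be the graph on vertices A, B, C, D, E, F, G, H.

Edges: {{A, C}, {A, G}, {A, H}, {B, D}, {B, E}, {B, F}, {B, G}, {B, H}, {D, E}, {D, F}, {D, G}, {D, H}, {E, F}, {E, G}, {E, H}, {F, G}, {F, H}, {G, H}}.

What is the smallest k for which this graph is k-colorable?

6

B, D, E, F, G, H are pairwise adjacent (a clique of size 6), so at least 6 colors are needed.
6 colors suffice: A=3, B=5, C=1, D=3, E=6, F=4, G=1, H=2. No two adjacent vertices share a color.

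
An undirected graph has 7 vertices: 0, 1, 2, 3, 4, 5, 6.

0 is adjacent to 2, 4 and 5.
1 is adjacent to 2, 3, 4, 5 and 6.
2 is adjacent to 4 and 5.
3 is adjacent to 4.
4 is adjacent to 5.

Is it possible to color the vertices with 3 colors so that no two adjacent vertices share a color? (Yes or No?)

1, 2, 4, 5 are pairwise adjacent (a clique of size 4), so at least 4 colors are needed.
So 3 colors are not enough.

No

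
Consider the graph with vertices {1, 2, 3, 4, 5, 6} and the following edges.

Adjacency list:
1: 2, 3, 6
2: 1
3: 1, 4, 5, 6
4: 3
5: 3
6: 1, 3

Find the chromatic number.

3

1, 3, 6 are mutually adjacent, so at least 3 colors are needed.
A valid assignment using 3 colors: 1=b, 2=a, 3=a, 4=b, 5=b, 6=c. Every edge joins two different colors.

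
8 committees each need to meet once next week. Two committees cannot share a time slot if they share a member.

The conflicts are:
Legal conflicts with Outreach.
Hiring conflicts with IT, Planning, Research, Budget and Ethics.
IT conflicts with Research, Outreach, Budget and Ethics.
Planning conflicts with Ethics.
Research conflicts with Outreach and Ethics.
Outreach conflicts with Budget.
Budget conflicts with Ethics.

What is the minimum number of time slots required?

4

Hiring, IT, Research, Ethics pairwise conflict, so at least 4 time slots are needed.
4 time slots suffice: time slot 1 → {Hiring, Outreach}; time slot 2 → {Legal, Ethics}; time slot 3 → {IT, Planning}; time slot 4 → {Research, Budget}. No two conflicting committees share a time slot.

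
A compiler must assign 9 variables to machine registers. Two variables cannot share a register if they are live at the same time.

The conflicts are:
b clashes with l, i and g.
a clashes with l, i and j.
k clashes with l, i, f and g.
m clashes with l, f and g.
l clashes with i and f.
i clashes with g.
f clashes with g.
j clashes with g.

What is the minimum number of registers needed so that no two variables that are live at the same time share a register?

a, l, i all conflict with each other, so at least 3 registers are needed.
3 registers suffice: register 1 → {l, g}; register 2 → {i, f, j}; register 3 → {b, a, k, m}. Each listed conflict is separated.

3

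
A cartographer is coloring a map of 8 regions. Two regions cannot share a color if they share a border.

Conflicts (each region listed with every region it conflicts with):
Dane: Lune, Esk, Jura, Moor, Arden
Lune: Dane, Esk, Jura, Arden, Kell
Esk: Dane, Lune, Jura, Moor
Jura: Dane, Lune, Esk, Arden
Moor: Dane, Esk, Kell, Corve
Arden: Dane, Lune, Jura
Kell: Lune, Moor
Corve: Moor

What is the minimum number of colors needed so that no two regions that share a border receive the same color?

Dane, Lune, Esk, Jura all conflict with each other, so at least 4 colors are needed.
4 colors suffice: color 1 → {Dane, Kell, Corve}; color 2 → {Lune, Moor}; color 3 → {Esk, Arden}; color 4 → {Jura}. No two conflicting regions share a color.

4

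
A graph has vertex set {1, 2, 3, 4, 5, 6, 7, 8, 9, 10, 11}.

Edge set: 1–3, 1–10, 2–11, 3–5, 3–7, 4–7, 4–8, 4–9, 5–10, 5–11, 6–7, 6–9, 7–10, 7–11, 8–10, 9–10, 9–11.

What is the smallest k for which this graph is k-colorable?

2

3 and 7 are adjacent, so at least 2 colors are needed.
2 colors suffice: color red → {1, 2, 5, 7, 8, 9}; color blue → {3, 4, 6, 10, 11}. Each edge has distinct colors on its endpoints.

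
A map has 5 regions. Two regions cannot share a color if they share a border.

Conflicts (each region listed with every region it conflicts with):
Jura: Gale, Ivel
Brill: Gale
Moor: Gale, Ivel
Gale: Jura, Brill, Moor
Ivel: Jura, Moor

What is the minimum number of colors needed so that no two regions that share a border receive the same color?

Jura and Ivel conflict, so at least 2 colors are needed.
A valid assignment using 2 colors: Jura=2, Brill=2, Moor=2, Gale=1, Ivel=1. Every pair that conflicts lands in different colors.

2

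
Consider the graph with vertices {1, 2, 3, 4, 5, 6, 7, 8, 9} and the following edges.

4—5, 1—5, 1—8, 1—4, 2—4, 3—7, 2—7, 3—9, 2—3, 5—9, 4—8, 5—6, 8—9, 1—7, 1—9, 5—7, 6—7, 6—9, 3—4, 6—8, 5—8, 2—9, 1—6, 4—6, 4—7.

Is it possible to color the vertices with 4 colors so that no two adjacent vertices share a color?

1, 5, 6, 8, 9 are mutually adjacent (a clique of size 5), so at least 5 colors are needed.
So 4 colors are not enough.

No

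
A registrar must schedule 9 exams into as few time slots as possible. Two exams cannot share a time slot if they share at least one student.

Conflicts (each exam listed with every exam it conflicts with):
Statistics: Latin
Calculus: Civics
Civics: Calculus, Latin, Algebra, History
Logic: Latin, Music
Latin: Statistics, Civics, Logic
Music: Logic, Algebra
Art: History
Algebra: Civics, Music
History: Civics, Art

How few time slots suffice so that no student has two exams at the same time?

The cycle Logic-Latin-Civics-Algebra-Music-Logic has odd length 5, so it cannot be 2-colored; at least 3 time slots are needed.
3 time slots suffice: time slot 1 → {Statistics, Civics, Music, Art}; time slot 2 → {Calculus, Latin, Algebra, History}; time slot 3 → {Logic}. Each listed conflict is separated.

3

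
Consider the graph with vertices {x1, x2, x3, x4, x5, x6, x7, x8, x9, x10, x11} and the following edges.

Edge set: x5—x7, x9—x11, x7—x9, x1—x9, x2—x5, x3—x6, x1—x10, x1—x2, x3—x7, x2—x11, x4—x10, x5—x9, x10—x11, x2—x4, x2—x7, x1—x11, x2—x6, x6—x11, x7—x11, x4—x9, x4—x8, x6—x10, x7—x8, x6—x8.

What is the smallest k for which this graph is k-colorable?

3

x5, x7, x9 form a triangle, so at least 3 colors are needed.
One proper 3-coloring: x1=2, x2=3, x3=1, x4=1, x5=1, x6=2, x7=2, x8=3, x9=3, x10=3, x11=1. No two adjacent vertices share a color.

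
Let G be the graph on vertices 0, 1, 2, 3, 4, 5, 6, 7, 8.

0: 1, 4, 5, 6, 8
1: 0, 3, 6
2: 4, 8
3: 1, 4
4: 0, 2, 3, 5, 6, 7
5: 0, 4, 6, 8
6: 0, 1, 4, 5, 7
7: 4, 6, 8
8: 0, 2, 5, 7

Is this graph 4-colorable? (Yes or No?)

Yes

The chromatic number is 4. 0, 4, 5, 6 are mutually adjacent (a clique of size 4), so at least 4 colors are needed.
A valid assignment using 4 colors: 0=blue, 1=red, 2=blue, 3=blue, 4=red, 5=yellow, 6=green, 7=blue, 8=red.
That is already a proper 4-coloring.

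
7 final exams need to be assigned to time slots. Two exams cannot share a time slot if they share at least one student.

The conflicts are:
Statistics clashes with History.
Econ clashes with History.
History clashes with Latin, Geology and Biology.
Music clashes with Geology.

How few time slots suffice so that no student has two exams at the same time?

2

History and Biology conflict, so at least 2 time slots are needed.
Using 2 time slots: Statistics=2, Econ=2, History=1, Music=1, Latin=2, Geology=2, Biology=2. Every pair that conflicts lands in different time slots.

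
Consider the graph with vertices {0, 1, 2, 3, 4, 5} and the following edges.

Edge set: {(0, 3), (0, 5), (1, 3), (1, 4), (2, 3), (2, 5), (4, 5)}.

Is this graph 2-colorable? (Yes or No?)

The cycle 1-3-0-5-4-1 has odd length 5, so it cannot be 2-colored; at least 3 colors are needed.
So 2 colors are not enough.

No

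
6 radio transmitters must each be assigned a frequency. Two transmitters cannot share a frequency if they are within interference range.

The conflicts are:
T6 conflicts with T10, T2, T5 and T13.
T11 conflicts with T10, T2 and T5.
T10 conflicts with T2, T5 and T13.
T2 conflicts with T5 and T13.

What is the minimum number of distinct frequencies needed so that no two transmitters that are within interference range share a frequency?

4

T6, T10, T2, T13 pairwise conflict, so at least 4 frequencies are needed.
4 frequencies suffice: frequency 1 → {T10}; frequency 2 → {T2}; frequency 3 → {T6, T11}; frequency 4 → {T5, T13}. No two conflicting transmitters share a frequency.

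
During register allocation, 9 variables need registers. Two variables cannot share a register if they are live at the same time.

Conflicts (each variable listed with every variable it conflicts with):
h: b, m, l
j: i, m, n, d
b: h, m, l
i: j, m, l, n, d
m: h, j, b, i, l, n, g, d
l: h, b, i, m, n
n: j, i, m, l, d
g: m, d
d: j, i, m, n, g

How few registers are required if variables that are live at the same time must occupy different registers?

j, i, m, n, d pairwise conflict, so at least 5 registers are needed.
A valid assignment using 5 registers: h=3, j=5, b=4, i=3, m=1, l=2, n=4, g=3, d=2. Every pair that conflicts lands in different registers.

5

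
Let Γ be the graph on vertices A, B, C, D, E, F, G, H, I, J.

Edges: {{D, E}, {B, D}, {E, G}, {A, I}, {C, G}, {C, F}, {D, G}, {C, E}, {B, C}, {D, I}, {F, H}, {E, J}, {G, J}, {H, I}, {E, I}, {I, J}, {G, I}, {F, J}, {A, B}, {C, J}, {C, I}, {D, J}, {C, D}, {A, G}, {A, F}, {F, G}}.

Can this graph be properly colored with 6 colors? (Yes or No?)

The chromatic number is 6. C, D, E, G, I, J are pairwise adjacent (a clique of size 6), so at least 6 colors are needed.
6 colors suffice: A=3, B=1, C=3, D=4, E=6, F=1, G=2, H=2, I=1, J=5.
That is already a proper 6-coloring.

Yes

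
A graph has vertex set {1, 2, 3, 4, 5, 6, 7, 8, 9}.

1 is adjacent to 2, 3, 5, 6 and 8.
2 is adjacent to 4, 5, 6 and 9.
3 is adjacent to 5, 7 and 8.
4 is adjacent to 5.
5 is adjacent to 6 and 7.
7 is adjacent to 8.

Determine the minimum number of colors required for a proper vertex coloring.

4

1, 2, 5, 6 form a clique, so at least 4 colors are needed.
4 colors suffice: color a → {5, 8, 9}; color b → {1, 4, 7}; color c → {2, 3}; color d → {6}. Every edge joins two different colors.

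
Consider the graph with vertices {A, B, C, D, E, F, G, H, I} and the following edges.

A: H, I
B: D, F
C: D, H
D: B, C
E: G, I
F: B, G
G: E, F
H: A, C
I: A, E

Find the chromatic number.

3

The cycle H-C-D-B-F-G-E-I-A-H has odd length 9, so it cannot be 2-colored; at least 3 colors are needed.
A valid assignment using 3 colors: A=2, B=2, C=1, D=3, E=3, F=1, G=2, H=3, I=1. Every edge joins two different colors.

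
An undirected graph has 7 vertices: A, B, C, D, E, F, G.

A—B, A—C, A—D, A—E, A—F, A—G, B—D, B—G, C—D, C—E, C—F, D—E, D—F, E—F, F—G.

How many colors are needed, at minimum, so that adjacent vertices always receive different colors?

A, C, D, E, F form a clique, so at least 5 colors are needed.
One proper 5-coloring: A=1, B=3, C=4, D=2, E=5, F=3, G=2. No two adjacent vertices share a color.

5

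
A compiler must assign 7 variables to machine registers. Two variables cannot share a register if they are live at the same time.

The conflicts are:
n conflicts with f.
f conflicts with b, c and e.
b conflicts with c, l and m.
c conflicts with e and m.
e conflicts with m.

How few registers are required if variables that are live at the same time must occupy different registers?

3

c, e, m are mutually in conflict, so at least 3 registers are needed.
3 registers suffice: register 1 → {n, b, e}; register 2 → {c, l}; register 3 → {f, m}. Each listed conflict is separated.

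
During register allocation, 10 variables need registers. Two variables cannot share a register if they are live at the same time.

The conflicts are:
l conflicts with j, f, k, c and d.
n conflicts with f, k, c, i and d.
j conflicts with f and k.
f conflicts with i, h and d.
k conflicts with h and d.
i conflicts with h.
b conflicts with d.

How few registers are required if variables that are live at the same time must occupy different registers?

l, k, d are mutually in conflict, so at least 3 registers are needed.
A valid assignment using 3 registers: l=2, n=2, j=3, f=1, k=1, c=1, i=3, b=1, h=2, d=3. Every pair that conflicts lands in different registers.

3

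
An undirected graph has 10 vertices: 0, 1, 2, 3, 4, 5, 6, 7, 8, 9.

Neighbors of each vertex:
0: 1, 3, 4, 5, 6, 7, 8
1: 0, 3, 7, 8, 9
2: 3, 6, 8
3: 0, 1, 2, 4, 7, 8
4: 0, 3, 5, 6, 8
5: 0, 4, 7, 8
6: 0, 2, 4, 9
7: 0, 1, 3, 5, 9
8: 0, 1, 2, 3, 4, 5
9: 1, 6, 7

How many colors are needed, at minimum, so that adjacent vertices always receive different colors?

0, 1, 3, 7 are mutually adjacent (a clique of size 4), so at least 4 colors are needed.
4 colors suffice: 0=a, 1=d, 2=a, 3=b, 4=d, 5=b, 6=b, 7=c, 8=c, 9=a. Every edge joins two different colors.

4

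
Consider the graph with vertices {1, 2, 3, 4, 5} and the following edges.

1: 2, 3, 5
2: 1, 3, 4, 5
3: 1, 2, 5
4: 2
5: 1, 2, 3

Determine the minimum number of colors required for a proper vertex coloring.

4

1, 2, 3, 5 are mutually adjacent (a clique of size 4), so at least 4 colors are needed.
4 colors suffice: color a → {2}; color b → {4, 5}; color c → {3}; color d → {1}. No two adjacent vertices share a color.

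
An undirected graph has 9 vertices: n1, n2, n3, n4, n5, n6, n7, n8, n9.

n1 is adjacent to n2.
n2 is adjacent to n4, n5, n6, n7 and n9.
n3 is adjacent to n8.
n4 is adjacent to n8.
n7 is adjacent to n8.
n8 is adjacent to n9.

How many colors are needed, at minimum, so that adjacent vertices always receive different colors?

n2 and n6 are adjacent, so at least 2 colors are needed.
A valid assignment using 2 colors: n1=blue, n2=red, n3=blue, n4=blue, n5=blue, n6=blue, n7=blue, n8=red, n9=blue. Every edge joins two different colors.

2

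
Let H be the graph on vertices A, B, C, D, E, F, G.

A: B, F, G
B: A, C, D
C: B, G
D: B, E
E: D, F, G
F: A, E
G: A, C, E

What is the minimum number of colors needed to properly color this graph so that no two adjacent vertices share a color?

3

The cycle D-E-G-A-B-D has odd length 5, so it cannot be 2-colored; at least 3 colors are needed.
3 colors suffice: A=2, B=1, C=2, D=3, E=2, F=1, G=1. No two adjacent vertices share a color.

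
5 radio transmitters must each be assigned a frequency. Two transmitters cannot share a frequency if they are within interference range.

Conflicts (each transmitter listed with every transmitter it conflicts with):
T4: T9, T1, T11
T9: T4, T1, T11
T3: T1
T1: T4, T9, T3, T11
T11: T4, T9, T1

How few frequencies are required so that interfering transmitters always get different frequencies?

4

T4, T9, T1, T11 are mutually in conflict, so at least 4 frequencies are needed.
Using 4 frequencies: T4=3, T9=2, T3=2, T1=1, T11=4. Each listed conflict is separated.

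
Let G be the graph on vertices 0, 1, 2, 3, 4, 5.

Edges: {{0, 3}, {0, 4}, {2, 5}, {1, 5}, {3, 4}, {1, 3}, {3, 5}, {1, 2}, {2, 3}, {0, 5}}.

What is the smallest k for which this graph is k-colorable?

1, 2, 3, 5 are mutually adjacent (a clique of size 4), so at least 4 colors are needed.
4 colors suffice: 0=green, 1=green, 2=yellow, 3=red, 4=blue, 5=blue. Every edge joins two different colors.

4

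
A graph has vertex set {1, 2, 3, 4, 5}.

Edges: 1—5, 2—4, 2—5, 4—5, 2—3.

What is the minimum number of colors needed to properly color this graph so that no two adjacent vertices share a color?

2, 4, 5 are pairwise adjacent, so at least 3 colors are needed.
A valid assignment using 3 colors: 1=red, 2=red, 3=blue, 4=green, 5=blue. No two adjacent vertices share a color.

3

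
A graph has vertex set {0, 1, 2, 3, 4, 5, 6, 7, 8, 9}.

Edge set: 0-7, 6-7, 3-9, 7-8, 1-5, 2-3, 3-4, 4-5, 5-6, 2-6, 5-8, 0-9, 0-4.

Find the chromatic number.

3

The cycle 5-4-3-2-6-5 has odd length 5, so it cannot be 2-colored; at least 3 colors are needed.
A valid assignment using 3 colors: 0=c, 1=b, 2=c, 3=a, 4=b, 5=a, 6=b, 7=a, 8=b, 9=b. Every edge joins two different colors.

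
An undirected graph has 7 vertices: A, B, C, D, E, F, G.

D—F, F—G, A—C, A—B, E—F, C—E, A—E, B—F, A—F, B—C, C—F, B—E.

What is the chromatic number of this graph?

5

A, B, C, E, F are pairwise adjacent (a clique of size 5), so at least 5 colors are needed.
A valid assignment using 5 colors: A=blue, B=purple, C=green, D=blue, E=yellow, F=red, G=blue. Every edge joins two different colors.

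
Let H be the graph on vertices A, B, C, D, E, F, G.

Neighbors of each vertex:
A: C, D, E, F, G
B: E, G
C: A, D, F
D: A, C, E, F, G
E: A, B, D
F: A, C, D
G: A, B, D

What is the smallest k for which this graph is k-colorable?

4

A, C, D, F are mutually adjacent (a clique of size 4), so at least 4 colors are needed.
One proper 4-coloring: A=red, B=red, C=green, D=blue, E=green, F=yellow, G=green. Each edge has distinct colors on its endpoints.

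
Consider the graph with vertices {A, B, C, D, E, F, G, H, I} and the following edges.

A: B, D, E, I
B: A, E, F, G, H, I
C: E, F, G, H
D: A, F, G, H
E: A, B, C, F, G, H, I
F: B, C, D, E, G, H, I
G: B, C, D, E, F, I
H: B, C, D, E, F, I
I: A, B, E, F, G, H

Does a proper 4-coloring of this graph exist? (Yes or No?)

B, E, F, H, I are mutually adjacent (a clique of size 5), so at least 5 colors are needed.
So 4 colors are not enough.

No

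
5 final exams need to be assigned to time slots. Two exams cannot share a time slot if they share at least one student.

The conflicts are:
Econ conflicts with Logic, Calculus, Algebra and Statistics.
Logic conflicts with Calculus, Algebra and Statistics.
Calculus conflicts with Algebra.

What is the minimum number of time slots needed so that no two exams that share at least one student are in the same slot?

4

Econ, Logic, Calculus, Algebra are mutually in conflict, so at least 4 time slots are needed.
4 time slots suffice: Econ=1, Logic=2, Calculus=3, Algebra=4, Statistics=3. Every pair that conflicts lands in different time slots.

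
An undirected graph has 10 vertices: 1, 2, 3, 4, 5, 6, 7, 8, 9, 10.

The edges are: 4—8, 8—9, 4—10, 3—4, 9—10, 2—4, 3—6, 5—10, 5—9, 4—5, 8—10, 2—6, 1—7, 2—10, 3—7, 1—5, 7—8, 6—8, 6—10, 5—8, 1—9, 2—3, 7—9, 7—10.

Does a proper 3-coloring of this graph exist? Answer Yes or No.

No

7, 8, 9, 10 are mutually adjacent (a clique of size 4), so at least 4 colors are needed.
So 3 colors are not enough.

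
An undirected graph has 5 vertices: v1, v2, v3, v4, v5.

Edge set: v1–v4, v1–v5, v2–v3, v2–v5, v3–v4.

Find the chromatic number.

The cycle v1-v4-v3-v2-v5-v1 has odd length 5, so it cannot be 2-colored; at least 3 colors are needed.
A valid assignment using 3 colors: v1=1, v2=2, v3=1, v4=2, v5=3. Every edge joins two different colors.

3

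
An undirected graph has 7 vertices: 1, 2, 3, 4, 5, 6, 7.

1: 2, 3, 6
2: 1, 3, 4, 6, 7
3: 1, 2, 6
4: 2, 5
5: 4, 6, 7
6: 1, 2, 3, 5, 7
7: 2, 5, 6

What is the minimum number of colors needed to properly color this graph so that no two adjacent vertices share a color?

1, 2, 3, 6 are pairwise adjacent (a clique of size 4), so at least 4 colors are needed.
A valid assignment using 4 colors: 1=green, 2=blue, 3=yellow, 4=red, 5=blue, 6=red, 7=green. Each edge has distinct colors on its endpoints.

4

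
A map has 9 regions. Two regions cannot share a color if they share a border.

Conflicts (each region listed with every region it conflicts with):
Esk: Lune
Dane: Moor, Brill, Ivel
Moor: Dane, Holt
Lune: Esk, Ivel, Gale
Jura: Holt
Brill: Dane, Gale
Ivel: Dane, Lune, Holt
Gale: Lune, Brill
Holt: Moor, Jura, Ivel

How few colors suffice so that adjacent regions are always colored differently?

The cycle Brill-Gale-Lune-Ivel-Dane-Brill has odd length 5, so it cannot be 2-colored; at least 3 colors are needed.
3 colors suffice: color 1 → {Dane, Lune, Holt}; color 2 → {Esk, Moor, Jura, Brill, Ivel}; color 3 → {Gale}. Every pair that conflicts lands in different colors.

3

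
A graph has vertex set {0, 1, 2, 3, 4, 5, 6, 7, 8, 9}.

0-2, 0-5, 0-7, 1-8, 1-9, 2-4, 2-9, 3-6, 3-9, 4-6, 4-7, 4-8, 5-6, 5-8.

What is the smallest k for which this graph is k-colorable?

3

The cycle 6-5-0-2-4-6 has odd length 5, so it cannot be 2-colored; at least 3 colors are needed.
3 colors suffice: color red → {0, 4, 9}; color blue → {2, 6, 7, 8}; color green → {1, 3, 5}. Each edge has distinct colors on its endpoints.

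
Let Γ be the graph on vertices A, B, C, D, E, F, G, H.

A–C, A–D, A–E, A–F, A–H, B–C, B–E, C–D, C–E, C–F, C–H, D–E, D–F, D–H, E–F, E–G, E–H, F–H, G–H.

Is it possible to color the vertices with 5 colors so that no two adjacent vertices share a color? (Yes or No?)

A, C, D, E, F, H are pairwise adjacent (a clique of size 6), so at least 6 colors are needed.
So 5 colors are not enough.

No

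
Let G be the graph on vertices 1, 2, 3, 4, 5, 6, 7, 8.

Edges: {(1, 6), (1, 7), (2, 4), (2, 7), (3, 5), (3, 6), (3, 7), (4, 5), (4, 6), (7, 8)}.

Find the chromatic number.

3

The cycle 4-2-7-3-6-4 has odd length 5, so it cannot be 2-colored; at least 3 colors are needed.
3 colors suffice: 1=green, 2=blue, 3=green, 4=red, 5=blue, 6=blue, 7=red, 8=blue. Each edge has distinct colors on its endpoints.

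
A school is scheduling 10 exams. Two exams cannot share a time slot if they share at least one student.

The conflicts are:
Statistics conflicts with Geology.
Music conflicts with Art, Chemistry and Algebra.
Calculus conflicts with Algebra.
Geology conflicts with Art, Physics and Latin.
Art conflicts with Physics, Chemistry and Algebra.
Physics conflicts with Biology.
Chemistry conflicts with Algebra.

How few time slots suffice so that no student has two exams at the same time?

Music, Art, Chemistry, Algebra pairwise conflict, so at least 4 time slots are needed.
A valid assignment using 4 time slots: Statistics=1, Music=3, Calculus=1, Geology=2, Art=1, Physics=3, Chemistry=4, Latin=1, Biology=1, Algebra=2. Each listed conflict is separated.

4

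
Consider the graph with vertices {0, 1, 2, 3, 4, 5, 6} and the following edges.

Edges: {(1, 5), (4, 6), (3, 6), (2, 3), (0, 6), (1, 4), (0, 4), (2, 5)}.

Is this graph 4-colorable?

The chromatic number is 3. 0, 4, 6 are pairwise adjacent, so at least 3 colors are needed.
3 colors suffice: color a → {5, 6}; color b → {2, 4}; color c → {0, 1, 3}.
Since 4 ≥ 3, a proper 4-coloring certainly exists.

Yes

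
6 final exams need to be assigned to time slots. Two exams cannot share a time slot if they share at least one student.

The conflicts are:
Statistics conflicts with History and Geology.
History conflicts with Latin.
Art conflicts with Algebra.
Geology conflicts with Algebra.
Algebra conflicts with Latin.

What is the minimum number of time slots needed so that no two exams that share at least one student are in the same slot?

The cycle Algebra-Geology-Statistics-History-Latin-Algebra has odd length 5, so it cannot be 2-colored; at least 3 time slots are needed.
3 time slots suffice: Statistics=1, History=2, Art=2, Geology=2, Algebra=1, Latin=3. No two conflicting exams share a time slot.

3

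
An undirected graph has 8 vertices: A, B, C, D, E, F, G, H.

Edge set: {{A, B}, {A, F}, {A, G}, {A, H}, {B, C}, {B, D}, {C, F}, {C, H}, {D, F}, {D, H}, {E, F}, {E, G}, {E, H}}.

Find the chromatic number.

2

B and D are adjacent, so at least 2 colors are needed.
2 colors suffice: color red → {B, F, G, H}; color blue → {A, C, D, E}. Each edge has distinct colors on its endpoints.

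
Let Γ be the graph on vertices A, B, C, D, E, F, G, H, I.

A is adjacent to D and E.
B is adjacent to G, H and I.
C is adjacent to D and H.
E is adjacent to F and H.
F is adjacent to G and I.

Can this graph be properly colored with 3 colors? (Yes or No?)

Yes

The chromatic number is 3. The cycle E-F-G-B-H-E has odd length 5, so it cannot be 2-colored; at least 3 colors are needed.
3 colors suffice: color red → {B, D, E}; color blue → {A, F, H}; color green → {C, G, I}.
That is already a proper 3-coloring.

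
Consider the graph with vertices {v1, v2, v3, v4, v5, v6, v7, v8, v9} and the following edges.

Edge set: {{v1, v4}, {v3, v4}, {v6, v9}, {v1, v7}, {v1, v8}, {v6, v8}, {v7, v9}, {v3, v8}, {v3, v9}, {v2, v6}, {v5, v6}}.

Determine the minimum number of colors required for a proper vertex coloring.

The cycle v3-v8-v1-v7-v9-v3 has odd length 5, so it cannot be 2-colored; at least 3 colors are needed.
A valid assignment using 3 colors: v1=R, v2=B, v3=R, v4=B, v5=B, v6=R, v7=G, v8=B, v9=B. Each edge has distinct colors on its endpoints.

3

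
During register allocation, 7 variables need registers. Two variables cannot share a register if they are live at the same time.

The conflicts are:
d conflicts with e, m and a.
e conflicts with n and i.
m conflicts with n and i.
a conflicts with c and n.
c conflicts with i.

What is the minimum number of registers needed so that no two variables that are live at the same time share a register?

3

The cycle e-n-a-c-i-e has odd length 5, so it cannot be 2-colored; at least 3 registers are needed.
Using 3 registers: d=2, e=1, m=1, a=1, c=3, n=2, i=2. Each listed conflict is separated.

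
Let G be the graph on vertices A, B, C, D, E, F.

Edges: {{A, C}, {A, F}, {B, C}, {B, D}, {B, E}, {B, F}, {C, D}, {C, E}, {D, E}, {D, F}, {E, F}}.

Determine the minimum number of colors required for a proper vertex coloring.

4

B, C, D, E are pairwise adjacent (a clique of size 4), so at least 4 colors are needed.
4 colors suffice: color 1 → {A, E}; color 2 → {C, F}; color 3 → {D}; color 4 → {B}. No two adjacent vertices share a color.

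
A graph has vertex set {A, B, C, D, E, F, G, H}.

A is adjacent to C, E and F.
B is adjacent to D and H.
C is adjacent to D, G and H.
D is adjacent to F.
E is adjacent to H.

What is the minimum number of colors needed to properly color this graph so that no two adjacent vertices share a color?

C and H are adjacent, so at least 2 colors are needed.
2 colors suffice: color 1 → {B, C, E, F}; color 2 → {A, D, G, H}. No two adjacent vertices share a color.

2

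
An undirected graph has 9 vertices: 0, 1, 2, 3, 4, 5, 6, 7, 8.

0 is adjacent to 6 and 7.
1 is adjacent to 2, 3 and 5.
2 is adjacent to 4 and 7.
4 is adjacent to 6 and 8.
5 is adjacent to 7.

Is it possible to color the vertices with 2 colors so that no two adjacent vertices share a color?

No

The cycle 4-6-0-7-2-4 has odd length 5, so it cannot be 2-colored; at least 3 colors are needed.
So 2 colors are not enough.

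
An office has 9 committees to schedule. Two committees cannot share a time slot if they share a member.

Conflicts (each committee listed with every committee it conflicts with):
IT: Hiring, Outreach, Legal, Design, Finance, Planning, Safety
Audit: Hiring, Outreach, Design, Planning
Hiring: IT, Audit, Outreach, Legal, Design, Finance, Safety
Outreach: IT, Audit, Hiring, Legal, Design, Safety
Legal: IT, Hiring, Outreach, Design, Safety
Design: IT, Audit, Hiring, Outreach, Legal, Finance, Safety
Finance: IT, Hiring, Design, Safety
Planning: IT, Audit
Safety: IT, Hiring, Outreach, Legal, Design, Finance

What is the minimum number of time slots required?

IT, Hiring, Outreach, Legal, Design, Safety are mutually in conflict, so at least 6 time slots are needed.
6 time slots suffice: time slot 1 → {Hiring, Planning}; time slot 2 → {IT, Audit}; time slot 3 → {Design}; time slot 4 → {Safety}; time slot 5 → {Outreach, Finance}; time slot 6 → {Legal}. Every pair that conflicts lands in different time slots.

6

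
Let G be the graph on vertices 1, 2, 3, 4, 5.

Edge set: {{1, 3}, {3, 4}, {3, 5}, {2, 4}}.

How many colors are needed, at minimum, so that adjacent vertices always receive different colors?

3 and 5 are adjacent, so at least 2 colors are needed.
A valid assignment using 2 colors: 1=b, 2=a, 3=a, 4=b, 5=b. Each edge has distinct colors on its endpoints.

2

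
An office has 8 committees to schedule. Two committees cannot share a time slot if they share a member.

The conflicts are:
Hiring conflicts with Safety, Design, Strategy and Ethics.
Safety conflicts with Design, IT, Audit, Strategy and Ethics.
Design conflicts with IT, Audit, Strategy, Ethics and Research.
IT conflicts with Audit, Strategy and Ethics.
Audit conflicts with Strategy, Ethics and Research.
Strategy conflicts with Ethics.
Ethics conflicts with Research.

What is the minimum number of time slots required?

Safety, Design, IT, Audit, Strategy, Ethics all conflict with each other, so at least 6 time slots are needed.
6 time slots suffice: time slot 1 → {Design}; time slot 2 → {Ethics}; time slot 3 → {Strategy, Research}; time slot 4 → {Safety}; time slot 5 → {Hiring, Audit}; time slot 6 → {IT}. Every pair that conflicts lands in different time slots.

6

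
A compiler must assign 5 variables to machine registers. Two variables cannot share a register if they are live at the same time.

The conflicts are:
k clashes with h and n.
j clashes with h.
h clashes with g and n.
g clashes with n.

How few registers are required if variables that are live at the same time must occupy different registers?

3

k, h, n are mutually in conflict, so at least 3 registers are needed.
3 registers suffice: register 1 → {h}; register 2 → {j, n}; register 3 → {k, g}. No two conflicting variables share a register.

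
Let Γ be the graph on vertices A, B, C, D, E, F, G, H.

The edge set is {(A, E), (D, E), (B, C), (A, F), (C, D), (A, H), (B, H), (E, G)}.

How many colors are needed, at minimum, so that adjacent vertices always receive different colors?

A and E are adjacent, so at least 2 colors are needed.
One proper 2-coloring: A=2, B=2, C=1, D=2, E=1, F=1, G=2, H=1. Each edge has distinct colors on its endpoints.

2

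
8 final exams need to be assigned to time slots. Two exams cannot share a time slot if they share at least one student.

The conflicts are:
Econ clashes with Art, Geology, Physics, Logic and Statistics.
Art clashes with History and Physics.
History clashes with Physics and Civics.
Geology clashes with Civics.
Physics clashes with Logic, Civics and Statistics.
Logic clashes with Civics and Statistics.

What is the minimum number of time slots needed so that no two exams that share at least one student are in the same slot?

Econ, Physics, Logic, Statistics are mutually in conflict, so at least 4 time slots are needed.
4 time slots suffice: time slot 1 → {Geology, Physics}; time slot 2 → {Econ, Civics}; time slot 3 → {History, Logic}; time slot 4 → {Art, Statistics}. Every pair that conflicts lands in different time slots.

4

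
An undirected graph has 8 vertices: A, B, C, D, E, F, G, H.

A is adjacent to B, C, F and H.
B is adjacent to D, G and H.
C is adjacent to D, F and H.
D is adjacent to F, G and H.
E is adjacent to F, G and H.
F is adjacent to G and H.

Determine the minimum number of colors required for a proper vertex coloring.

C, D, F, H form a clique, so at least 4 colors are needed.
4 colors suffice: color red → {G, H}; color blue → {B, F}; color green → {A, D, E}; color yellow → {C}. Every edge joins two different colors.

4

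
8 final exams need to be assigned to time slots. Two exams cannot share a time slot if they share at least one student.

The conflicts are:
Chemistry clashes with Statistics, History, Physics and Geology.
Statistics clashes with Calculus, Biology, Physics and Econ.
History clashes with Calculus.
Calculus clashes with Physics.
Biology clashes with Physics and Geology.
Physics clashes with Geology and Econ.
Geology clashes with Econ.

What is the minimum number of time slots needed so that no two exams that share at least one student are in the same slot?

3

Chemistry, Physics, Geology are mutually in conflict, so at least 3 time slots are needed.
3 time slots suffice: time slot 1 → {History, Physics}; time slot 2 → {Statistics, Geology}; time slot 3 → {Chemistry, Calculus, Biology, Econ}. Each listed conflict is separated.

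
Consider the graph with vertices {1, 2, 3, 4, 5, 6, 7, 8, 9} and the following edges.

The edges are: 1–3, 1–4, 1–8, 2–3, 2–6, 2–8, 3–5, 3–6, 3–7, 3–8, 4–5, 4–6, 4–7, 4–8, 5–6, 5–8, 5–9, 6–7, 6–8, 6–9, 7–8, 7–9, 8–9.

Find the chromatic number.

3, 6, 7, 8 are pairwise adjacent (a clique of size 4), so at least 4 colors are needed.
4 colors suffice: color a → {8}; color b → {1, 6}; color c → {3, 4, 9}; color d → {2, 5, 7}. Each edge has distinct colors on its endpoints.

4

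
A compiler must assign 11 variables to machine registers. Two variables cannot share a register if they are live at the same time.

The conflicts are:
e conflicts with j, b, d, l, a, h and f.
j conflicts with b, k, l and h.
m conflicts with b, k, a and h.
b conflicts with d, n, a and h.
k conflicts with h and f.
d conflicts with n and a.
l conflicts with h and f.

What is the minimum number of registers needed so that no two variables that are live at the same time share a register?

e, b, d, a pairwise conflict, so at least 4 registers are needed.
4 registers suffice: register 1 → {b, k, l}; register 2 → {e, m, n}; register 3 → {d, h, f}; register 4 → {j, a}. Each listed conflict is separated.

4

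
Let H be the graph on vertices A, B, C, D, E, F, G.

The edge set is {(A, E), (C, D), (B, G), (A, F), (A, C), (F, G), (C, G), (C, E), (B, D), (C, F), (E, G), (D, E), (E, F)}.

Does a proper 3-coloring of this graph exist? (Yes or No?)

A, C, E, F are mutually adjacent (a clique of size 4), so at least 4 colors are needed.
So 3 colors are not enough.

No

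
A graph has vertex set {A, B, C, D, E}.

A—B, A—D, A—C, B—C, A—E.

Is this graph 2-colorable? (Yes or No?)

No

A, B, C form a triangle, so at least 3 colors are needed.
So 2 colors are not enough.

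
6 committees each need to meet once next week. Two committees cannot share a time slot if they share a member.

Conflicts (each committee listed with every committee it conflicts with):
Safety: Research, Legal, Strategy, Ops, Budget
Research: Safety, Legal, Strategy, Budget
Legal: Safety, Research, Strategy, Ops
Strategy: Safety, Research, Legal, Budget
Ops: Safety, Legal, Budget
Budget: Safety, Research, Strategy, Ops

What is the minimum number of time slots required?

Safety, Research, Legal, Strategy are mutually in conflict, so at least 4 time slots are needed.
A valid assignment using 4 time slots: Safety=1, Research=4, Legal=2, Strategy=3, Ops=3, Budget=2. No two conflicting committees share a time slot.

4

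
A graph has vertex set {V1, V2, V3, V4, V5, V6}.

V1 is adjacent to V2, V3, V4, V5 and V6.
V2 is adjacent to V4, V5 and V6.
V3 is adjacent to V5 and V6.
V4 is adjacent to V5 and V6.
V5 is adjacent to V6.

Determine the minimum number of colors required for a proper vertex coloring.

5

V1, V2, V4, V5, V6 are pairwise adjacent (a clique of size 5), so at least 5 colors are needed.
A valid assignment using 5 colors: V1=2, V2=5, V3=4, V4=4, V5=1, V6=3. Each edge has distinct colors on its endpoints.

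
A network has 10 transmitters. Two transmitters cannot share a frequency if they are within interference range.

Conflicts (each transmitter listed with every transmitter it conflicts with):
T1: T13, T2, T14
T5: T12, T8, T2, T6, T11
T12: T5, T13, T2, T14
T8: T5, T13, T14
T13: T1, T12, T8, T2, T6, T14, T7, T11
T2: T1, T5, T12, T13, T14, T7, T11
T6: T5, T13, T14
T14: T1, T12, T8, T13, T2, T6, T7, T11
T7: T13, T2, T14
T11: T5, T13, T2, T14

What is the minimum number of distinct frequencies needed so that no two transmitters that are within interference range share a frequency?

T1, T13, T2, T14 all conflict with each other, so at least 4 frequencies are needed.
4 frequencies suffice: frequency 1 → {T5, T13}; frequency 2 → {T14}; frequency 3 → {T8, T2, T6}; frequency 4 → {T1, T12, T7, T11}. Every pair that conflicts lands in different frequencies.

4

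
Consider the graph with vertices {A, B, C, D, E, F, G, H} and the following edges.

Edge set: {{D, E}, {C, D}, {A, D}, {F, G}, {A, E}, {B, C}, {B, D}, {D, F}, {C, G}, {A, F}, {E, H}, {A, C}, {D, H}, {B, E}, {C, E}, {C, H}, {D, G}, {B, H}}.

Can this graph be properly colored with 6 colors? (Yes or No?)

Yes

The chromatic number is 5. B, C, D, E, H are pairwise adjacent (a clique of size 5), so at least 5 colors are needed.
5 colors suffice: A=4, B=4, C=2, D=1, E=3, F=2, G=3, H=5.
Since 6 ≥ 5, a proper 6-coloring certainly exists.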